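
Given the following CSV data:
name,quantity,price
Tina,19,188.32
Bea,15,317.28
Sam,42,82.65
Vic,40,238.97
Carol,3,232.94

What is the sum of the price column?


Values in 'price' column:
  Row 1: 188.32
  Row 2: 317.28
  Row 3: 82.65
  Row 4: 238.97
  Row 5: 232.94
Sum = 188.32 + 317.28 + 82.65 + 238.97 + 232.94 = 1060.16

ANSWER: 1060.16


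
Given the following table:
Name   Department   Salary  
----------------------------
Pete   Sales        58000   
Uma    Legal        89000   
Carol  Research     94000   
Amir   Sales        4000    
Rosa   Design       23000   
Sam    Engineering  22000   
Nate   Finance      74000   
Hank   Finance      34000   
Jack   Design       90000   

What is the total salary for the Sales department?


Sales department members:
  Pete: 58000
  Amir: 4000
Total = 58000 + 4000 = 62000

ANSWER: 62000


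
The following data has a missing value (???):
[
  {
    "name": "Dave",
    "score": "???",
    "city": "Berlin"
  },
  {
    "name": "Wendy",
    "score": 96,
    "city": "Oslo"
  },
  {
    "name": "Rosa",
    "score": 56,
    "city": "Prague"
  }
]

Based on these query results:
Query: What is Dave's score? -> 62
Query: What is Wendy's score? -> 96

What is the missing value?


The missing value is Dave's score
From query: Dave's score = 62

ANSWER: 62


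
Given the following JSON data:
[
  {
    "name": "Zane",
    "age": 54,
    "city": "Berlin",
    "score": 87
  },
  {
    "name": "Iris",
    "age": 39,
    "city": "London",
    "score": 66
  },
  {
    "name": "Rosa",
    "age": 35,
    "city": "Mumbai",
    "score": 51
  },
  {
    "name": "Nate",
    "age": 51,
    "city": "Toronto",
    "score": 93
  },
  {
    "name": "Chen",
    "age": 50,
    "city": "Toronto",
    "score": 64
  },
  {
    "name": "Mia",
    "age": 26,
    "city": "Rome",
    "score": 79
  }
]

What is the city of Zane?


Looking up record where name = Zane
Record index: 0
Field 'city' = Berlin

ANSWER: Berlin


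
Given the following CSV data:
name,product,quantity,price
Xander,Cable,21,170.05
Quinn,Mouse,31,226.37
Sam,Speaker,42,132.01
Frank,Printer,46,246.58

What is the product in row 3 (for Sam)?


Row 3: Sam
Column 'product' = Speaker

ANSWER: Speaker


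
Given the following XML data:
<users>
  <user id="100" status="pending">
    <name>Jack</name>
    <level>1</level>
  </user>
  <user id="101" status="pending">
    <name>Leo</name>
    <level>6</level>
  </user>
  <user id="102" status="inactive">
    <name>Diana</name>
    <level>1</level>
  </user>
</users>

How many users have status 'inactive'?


Counting users with status='inactive':
  Diana (id=102) -> MATCH
Count: 1

ANSWER: 1


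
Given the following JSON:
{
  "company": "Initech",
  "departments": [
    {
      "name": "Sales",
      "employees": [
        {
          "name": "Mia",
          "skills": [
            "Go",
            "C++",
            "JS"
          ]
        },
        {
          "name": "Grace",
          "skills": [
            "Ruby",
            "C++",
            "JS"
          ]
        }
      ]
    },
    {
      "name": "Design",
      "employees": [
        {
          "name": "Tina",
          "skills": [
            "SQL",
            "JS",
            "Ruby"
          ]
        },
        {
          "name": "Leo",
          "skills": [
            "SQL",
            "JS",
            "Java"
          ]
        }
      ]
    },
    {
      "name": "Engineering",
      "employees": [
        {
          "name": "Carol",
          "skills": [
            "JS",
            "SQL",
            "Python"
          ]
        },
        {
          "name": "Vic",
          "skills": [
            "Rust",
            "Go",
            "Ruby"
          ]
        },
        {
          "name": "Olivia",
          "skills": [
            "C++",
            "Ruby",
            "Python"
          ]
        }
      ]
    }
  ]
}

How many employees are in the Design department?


Path: departments[1].employees
Count: 2

ANSWER: 2


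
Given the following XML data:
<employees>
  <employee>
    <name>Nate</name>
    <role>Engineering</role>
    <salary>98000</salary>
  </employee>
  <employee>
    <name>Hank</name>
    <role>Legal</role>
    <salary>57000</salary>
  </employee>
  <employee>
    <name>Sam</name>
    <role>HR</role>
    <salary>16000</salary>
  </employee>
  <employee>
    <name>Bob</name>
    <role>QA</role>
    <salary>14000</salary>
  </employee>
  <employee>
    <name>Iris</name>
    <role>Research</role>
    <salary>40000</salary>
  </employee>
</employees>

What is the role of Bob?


Searching for <employee> with <name>Bob</name>
Found at position 4
<role>QA</role>

ANSWER: QA


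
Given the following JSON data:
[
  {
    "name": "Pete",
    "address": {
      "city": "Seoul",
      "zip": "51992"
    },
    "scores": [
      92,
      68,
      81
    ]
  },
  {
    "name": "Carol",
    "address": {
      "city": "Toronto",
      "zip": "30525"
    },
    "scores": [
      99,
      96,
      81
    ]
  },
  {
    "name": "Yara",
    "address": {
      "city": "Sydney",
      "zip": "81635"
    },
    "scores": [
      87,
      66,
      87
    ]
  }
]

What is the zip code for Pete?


Path: records[0].address.zip
Value: 51992

ANSWER: 51992


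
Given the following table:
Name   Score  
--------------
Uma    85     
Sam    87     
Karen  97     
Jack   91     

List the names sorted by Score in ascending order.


Sorting by Score (ascending):
  Uma: 85
  Sam: 87
  Jack: 91
  Karen: 97


ANSWER: Uma, Sam, Jack, Karen


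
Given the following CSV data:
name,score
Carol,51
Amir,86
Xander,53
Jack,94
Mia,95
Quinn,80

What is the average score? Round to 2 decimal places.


Scores: 51, 86, 53, 94, 95, 80
Sum = 459
Count = 6
Average = 459 / 6 = 76.50

ANSWER: 76.50


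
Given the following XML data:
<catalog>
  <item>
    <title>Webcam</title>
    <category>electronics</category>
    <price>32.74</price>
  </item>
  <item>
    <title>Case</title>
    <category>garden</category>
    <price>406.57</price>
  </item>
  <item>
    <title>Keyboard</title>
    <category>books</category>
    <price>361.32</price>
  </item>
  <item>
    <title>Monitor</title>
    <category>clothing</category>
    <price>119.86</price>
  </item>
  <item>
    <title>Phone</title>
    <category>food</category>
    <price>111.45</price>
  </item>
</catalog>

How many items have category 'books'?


Scanning <item> elements for <category>books</category>:
  Item 3: Keyboard -> MATCH
Count: 1

ANSWER: 1


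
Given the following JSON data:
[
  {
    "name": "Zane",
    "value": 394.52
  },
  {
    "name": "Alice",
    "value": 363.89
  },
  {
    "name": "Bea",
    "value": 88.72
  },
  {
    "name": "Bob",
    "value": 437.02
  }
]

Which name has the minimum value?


Comparing values:
  Zane: 394.52
  Alice: 363.89
  Bea: 88.72
  Bob: 437.02
Minimum: Bea (88.72)

ANSWER: Bea


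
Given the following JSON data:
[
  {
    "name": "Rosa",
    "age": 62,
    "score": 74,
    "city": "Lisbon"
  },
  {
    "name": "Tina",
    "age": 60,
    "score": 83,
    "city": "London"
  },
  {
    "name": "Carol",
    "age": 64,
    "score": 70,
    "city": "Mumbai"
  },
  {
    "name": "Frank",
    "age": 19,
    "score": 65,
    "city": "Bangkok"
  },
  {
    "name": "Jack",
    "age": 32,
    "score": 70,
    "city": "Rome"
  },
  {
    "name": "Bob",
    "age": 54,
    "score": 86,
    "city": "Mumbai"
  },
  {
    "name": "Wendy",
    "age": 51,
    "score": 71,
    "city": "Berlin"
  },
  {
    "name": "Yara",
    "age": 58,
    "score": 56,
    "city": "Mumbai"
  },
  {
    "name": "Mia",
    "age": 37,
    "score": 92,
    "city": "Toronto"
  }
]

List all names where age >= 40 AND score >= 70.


Checking both conditions:
  Rosa (age=62, score=74) -> YES
  Tina (age=60, score=83) -> YES
  Carol (age=64, score=70) -> YES
  Frank (age=19, score=65) -> no
  Jack (age=32, score=70) -> no
  Bob (age=54, score=86) -> YES
  Wendy (age=51, score=71) -> YES
  Yara (age=58, score=56) -> no
  Mia (age=37, score=92) -> no


ANSWER: Rosa, Tina, Carol, Bob, Wendy


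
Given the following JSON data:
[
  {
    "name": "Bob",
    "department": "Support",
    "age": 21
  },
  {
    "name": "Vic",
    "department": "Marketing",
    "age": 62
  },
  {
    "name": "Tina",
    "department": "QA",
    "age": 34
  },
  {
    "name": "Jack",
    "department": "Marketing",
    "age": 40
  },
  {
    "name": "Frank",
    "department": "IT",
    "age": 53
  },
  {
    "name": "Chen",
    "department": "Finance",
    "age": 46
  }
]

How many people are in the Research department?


Scanning records for department = Research
  No matches found
Count: 0

ANSWER: 0


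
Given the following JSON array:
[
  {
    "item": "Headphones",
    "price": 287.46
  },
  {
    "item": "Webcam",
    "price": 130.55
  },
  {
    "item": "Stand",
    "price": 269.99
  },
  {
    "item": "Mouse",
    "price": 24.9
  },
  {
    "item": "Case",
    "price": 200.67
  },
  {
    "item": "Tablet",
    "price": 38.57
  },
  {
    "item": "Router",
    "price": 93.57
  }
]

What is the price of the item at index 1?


Array index 1 -> Webcam
price = 130.55

ANSWER: 130.55


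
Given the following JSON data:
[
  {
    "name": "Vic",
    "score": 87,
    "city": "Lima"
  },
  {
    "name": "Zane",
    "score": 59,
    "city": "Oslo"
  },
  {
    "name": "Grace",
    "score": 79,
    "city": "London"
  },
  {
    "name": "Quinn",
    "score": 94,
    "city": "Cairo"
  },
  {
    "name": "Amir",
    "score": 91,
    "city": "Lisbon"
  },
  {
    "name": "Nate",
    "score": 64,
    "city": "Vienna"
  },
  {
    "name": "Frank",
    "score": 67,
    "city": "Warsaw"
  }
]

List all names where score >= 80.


Filtering records where score >= 80:
  Vic (score=87) -> YES
  Zane (score=59) -> no
  Grace (score=79) -> no
  Quinn (score=94) -> YES
  Amir (score=91) -> YES
  Nate (score=64) -> no
  Frank (score=67) -> no


ANSWER: Vic, Quinn, Amir


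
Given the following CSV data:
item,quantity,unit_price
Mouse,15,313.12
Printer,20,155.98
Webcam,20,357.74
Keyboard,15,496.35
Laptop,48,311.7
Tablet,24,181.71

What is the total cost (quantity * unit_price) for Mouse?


Row: Mouse
quantity = 15
unit_price = 313.12
total = 15 * 313.12 = 4696.8

ANSWER: 4696.8


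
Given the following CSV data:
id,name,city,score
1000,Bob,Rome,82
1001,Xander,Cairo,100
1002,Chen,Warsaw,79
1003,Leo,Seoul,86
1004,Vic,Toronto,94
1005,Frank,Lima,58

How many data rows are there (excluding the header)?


Counting rows (excluding header):
Header: id,name,city,score
Data rows: 6

ANSWER: 6


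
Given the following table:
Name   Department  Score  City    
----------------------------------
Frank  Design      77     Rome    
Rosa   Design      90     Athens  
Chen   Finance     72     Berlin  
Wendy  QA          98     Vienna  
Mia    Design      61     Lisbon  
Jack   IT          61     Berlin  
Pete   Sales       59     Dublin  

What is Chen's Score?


Row 3: Chen
Score = 72

ANSWER: 72


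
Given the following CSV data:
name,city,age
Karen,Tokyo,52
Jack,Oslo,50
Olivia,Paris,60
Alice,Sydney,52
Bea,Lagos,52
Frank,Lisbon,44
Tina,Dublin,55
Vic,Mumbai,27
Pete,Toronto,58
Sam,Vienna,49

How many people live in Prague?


Scanning city column for 'Prague':
Total matches: 0

ANSWER: 0


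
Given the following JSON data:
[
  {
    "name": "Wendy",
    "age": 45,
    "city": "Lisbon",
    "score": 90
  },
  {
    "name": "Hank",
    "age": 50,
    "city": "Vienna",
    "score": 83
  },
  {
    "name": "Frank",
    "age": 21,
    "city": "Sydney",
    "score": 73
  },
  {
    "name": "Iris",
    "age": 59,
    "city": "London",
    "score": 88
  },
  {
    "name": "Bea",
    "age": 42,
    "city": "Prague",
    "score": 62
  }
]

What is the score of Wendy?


Looking up record where name = Wendy
Record index: 0
Field 'score' = 90

ANSWER: 90


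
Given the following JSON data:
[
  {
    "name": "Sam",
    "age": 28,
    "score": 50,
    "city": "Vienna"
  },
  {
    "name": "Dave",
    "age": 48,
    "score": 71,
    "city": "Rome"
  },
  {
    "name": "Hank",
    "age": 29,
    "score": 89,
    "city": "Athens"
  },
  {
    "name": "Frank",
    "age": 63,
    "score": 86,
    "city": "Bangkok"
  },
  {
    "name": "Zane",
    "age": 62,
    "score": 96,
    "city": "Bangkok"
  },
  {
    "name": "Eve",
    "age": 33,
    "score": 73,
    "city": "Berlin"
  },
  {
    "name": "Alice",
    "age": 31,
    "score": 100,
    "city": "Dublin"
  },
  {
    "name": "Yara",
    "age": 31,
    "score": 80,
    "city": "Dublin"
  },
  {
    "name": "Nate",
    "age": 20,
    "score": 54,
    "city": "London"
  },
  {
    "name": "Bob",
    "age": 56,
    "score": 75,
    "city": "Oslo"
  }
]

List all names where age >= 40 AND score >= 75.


Checking both conditions:
  Sam (age=28, score=50) -> no
  Dave (age=48, score=71) -> no
  Hank (age=29, score=89) -> no
  Frank (age=63, score=86) -> YES
  Zane (age=62, score=96) -> YES
  Eve (age=33, score=73) -> no
  Alice (age=31, score=100) -> no
  Yara (age=31, score=80) -> no
  Nate (age=20, score=54) -> no
  Bob (age=56, score=75) -> YES


ANSWER: Frank, Zane, Bob


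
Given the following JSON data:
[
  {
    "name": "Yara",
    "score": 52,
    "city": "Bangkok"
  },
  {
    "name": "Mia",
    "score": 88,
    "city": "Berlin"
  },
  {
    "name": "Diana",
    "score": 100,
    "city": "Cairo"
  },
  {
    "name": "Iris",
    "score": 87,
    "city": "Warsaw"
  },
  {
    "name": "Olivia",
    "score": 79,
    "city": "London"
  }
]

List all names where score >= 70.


Filtering records where score >= 70:
  Yara (score=52) -> no
  Mia (score=88) -> YES
  Diana (score=100) -> YES
  Iris (score=87) -> YES
  Olivia (score=79) -> YES


ANSWER: Mia, Diana, Iris, Olivia


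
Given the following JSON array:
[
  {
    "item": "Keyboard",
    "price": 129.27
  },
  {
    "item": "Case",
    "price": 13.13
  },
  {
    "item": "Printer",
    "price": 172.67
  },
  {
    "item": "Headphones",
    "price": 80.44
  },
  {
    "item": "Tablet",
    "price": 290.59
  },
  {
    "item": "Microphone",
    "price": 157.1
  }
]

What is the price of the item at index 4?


Array index 4 -> Tablet
price = 290.59

ANSWER: 290.59


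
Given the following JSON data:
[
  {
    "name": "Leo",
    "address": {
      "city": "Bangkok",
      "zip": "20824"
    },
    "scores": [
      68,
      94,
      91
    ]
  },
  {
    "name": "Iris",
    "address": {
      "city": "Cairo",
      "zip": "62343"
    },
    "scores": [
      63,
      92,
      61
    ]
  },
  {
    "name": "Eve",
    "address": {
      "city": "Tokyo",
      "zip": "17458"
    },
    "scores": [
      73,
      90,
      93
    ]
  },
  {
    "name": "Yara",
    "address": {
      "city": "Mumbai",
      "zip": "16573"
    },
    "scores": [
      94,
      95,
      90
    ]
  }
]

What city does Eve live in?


Path: records[2].address.city
Value: Tokyo

ANSWER: Tokyo


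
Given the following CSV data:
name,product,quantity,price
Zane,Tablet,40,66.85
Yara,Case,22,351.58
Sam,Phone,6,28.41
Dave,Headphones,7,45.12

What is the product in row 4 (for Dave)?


Row 4: Dave
Column 'product' = Headphones

ANSWER: Headphones


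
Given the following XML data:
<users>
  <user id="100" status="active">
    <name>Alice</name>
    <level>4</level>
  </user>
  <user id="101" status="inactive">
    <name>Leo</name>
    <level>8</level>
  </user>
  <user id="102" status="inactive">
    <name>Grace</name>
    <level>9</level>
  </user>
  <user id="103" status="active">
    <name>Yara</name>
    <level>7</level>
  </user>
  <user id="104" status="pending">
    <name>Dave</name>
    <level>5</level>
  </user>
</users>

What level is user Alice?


Finding user: Alice
<level>4</level>

ANSWER: 4


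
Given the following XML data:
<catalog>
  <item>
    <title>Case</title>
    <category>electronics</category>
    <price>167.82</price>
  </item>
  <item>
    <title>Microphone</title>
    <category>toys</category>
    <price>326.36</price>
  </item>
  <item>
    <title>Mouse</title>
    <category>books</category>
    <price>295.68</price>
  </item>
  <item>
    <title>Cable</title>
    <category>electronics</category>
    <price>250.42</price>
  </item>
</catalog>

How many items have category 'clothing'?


Scanning <item> elements for <category>clothing</category>:
Count: 0

ANSWER: 0


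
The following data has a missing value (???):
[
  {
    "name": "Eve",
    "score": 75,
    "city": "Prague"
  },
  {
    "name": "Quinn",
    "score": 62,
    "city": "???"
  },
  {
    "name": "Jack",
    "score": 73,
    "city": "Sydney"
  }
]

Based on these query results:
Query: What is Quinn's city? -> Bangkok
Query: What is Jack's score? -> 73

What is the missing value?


The missing value is Quinn's city
From query: Quinn's city = Bangkok

ANSWER: Bangkok


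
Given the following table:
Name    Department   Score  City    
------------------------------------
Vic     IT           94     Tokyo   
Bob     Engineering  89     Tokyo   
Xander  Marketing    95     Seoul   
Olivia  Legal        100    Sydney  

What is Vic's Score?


Row 1: Vic
Score = 94

ANSWER: 94


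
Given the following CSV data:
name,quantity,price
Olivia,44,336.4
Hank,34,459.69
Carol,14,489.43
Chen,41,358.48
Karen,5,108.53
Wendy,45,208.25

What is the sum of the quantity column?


Values in 'quantity' column:
  Row 1: 44
  Row 2: 34
  Row 3: 14
  Row 4: 41
  Row 5: 5
  Row 6: 45
Sum = 44 + 34 + 14 + 41 + 5 + 45 = 183

ANSWER: 183


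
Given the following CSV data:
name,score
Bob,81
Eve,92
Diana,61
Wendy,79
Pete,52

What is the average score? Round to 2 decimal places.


Scores: 81, 92, 61, 79, 52
Sum = 365
Count = 5
Average = 365 / 5 = 73.00

ANSWER: 73.00


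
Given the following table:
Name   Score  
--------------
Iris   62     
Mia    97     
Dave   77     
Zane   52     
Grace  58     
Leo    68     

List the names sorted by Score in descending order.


Sorting by Score (descending):
  Mia: 97
  Dave: 77
  Leo: 68
  Iris: 62
  Grace: 58
  Zane: 52


ANSWER: Mia, Dave, Leo, Iris, Grace, Zane


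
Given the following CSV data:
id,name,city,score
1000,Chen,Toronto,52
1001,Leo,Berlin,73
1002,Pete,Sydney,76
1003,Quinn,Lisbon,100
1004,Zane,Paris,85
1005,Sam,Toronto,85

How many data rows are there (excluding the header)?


Counting rows (excluding header):
Header: id,name,city,score
Data rows: 6

ANSWER: 6


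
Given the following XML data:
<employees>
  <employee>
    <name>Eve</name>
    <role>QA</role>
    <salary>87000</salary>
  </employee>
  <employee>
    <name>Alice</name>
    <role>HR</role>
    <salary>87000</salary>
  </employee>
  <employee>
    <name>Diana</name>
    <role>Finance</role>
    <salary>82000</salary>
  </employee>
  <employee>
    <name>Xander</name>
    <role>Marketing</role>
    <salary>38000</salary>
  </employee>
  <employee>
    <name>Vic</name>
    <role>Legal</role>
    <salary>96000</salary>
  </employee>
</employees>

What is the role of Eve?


Searching for <employee> with <name>Eve</name>
Found at position 1
<role>QA</role>

ANSWER: QA


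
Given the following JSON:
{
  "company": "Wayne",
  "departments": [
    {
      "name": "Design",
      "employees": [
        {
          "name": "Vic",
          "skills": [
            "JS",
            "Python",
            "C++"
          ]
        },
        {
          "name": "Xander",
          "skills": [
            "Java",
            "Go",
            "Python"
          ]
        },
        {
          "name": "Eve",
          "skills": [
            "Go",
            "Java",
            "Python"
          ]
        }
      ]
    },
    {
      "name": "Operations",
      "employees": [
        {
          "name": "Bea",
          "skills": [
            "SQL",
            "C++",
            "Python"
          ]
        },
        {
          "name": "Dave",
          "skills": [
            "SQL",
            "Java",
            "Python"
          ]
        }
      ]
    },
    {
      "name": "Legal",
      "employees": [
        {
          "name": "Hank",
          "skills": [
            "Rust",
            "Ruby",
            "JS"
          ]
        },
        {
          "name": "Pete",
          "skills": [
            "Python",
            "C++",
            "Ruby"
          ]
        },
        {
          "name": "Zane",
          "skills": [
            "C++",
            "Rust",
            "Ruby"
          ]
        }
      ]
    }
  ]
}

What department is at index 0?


Path: departments[0].name
Value: Design

ANSWER: Design


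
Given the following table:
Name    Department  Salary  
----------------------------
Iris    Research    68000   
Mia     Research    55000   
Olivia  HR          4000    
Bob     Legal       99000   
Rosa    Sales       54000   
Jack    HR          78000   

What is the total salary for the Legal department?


Legal department members:
  Bob: 99000
Total = 99000 = 99000

ANSWER: 99000


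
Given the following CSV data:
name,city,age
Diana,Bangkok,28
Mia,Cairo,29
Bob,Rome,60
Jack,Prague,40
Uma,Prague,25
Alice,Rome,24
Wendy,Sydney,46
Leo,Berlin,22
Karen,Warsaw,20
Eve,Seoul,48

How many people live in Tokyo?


Scanning city column for 'Tokyo':
Total matches: 0

ANSWER: 0


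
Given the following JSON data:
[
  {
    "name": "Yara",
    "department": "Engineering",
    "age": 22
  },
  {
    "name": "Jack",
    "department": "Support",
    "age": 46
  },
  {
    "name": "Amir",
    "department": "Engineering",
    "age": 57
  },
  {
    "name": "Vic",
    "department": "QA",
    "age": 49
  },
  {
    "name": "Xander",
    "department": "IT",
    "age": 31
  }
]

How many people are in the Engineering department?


Scanning records for department = Engineering
  Record 0: Yara
  Record 2: Amir
Count: 2

ANSWER: 2


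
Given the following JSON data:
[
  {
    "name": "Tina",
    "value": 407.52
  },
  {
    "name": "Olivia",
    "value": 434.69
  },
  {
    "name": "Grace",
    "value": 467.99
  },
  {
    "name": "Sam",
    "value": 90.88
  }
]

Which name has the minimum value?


Comparing values:
  Tina: 407.52
  Olivia: 434.69
  Grace: 467.99
  Sam: 90.88
Minimum: Sam (90.88)

ANSWER: Sam


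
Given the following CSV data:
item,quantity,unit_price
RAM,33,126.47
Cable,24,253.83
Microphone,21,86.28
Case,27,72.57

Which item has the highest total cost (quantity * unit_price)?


Computing row totals:
  RAM: 4173.51
  Cable: 6091.92
  Microphone: 1811.88
  Case: 1959.39
Maximum: Cable (6091.92)

ANSWER: Cable


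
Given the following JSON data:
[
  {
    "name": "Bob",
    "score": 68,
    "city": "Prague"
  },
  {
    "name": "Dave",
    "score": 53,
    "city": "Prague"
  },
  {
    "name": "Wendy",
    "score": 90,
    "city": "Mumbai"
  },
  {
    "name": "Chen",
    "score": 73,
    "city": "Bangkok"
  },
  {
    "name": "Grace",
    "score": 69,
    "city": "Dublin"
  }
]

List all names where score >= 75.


Filtering records where score >= 75:
  Bob (score=68) -> no
  Dave (score=53) -> no
  Wendy (score=90) -> YES
  Chen (score=73) -> no
  Grace (score=69) -> no


ANSWER: Wendy


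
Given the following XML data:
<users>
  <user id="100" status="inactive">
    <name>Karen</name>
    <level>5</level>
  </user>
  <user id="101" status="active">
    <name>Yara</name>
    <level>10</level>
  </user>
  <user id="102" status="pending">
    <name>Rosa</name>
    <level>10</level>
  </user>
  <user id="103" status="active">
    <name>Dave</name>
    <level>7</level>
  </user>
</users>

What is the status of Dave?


Finding user with name = Dave
user id="103" status="active"

ANSWER: active


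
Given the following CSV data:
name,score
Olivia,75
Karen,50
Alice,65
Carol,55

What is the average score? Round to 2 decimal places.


Scores: 75, 50, 65, 55
Sum = 245
Count = 4
Average = 245 / 4 = 61.25

ANSWER: 61.25


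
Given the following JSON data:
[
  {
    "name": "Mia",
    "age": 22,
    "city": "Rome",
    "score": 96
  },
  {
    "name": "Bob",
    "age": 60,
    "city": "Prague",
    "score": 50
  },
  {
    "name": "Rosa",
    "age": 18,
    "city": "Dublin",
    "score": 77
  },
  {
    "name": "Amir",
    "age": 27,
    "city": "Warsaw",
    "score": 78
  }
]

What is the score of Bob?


Looking up record where name = Bob
Record index: 1
Field 'score' = 50

ANSWER: 50


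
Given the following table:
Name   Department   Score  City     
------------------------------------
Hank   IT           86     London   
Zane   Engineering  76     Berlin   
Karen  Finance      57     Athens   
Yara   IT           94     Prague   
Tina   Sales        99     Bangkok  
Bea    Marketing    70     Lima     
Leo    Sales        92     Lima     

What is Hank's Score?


Row 1: Hank
Score = 86

ANSWER: 86


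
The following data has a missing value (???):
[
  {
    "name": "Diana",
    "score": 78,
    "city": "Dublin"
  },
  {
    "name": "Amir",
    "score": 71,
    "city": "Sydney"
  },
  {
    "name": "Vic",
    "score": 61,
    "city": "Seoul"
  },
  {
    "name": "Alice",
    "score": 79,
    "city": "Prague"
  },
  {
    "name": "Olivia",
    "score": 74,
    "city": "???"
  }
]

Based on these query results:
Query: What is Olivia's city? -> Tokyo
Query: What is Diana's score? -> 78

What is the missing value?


The missing value is Olivia's city
From query: Olivia's city = Tokyo

ANSWER: Tokyo


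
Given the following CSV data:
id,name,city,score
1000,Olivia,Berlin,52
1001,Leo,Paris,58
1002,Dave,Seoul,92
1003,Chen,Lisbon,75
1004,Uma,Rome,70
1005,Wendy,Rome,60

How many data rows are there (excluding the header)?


Counting rows (excluding header):
Header: id,name,city,score
Data rows: 6

ANSWER: 6


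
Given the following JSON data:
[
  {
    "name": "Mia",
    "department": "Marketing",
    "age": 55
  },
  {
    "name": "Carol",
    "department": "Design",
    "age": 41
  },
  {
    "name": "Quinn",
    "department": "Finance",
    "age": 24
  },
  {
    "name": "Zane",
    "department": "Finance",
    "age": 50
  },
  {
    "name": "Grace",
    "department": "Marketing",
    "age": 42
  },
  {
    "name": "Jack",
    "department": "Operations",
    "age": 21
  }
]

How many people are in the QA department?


Scanning records for department = QA
  No matches found
Count: 0

ANSWER: 0


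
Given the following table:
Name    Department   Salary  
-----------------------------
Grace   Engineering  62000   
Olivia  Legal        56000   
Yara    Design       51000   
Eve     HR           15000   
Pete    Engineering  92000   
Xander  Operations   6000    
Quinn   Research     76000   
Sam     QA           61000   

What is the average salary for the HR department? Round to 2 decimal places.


HR department members:
  Eve: 15000
Sum = 15000
Count = 1
Average = 15000 / 1 = 15000.00

ANSWER: 15000.00


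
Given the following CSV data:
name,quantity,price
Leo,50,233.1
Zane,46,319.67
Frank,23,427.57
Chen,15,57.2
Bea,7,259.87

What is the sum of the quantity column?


Values in 'quantity' column:
  Row 1: 50
  Row 2: 46
  Row 3: 23
  Row 4: 15
  Row 5: 7
Sum = 50 + 46 + 23 + 15 + 7 = 141

ANSWER: 141


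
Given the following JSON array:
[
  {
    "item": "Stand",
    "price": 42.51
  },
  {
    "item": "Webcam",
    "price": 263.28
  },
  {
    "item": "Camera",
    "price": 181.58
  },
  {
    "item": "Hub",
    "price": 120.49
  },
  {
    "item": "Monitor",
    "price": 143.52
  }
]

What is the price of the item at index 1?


Array index 1 -> Webcam
price = 263.28

ANSWER: 263.28


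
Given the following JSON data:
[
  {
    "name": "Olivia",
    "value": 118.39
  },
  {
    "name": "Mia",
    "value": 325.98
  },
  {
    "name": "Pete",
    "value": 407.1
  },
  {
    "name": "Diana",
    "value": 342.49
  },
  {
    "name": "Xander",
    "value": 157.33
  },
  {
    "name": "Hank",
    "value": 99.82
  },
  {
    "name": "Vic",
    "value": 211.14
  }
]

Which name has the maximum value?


Comparing values:
  Olivia: 118.39
  Mia: 325.98
  Pete: 407.1
  Diana: 342.49
  Xander: 157.33
  Hank: 99.82
  Vic: 211.14
Maximum: Pete (407.1)

ANSWER: Pete


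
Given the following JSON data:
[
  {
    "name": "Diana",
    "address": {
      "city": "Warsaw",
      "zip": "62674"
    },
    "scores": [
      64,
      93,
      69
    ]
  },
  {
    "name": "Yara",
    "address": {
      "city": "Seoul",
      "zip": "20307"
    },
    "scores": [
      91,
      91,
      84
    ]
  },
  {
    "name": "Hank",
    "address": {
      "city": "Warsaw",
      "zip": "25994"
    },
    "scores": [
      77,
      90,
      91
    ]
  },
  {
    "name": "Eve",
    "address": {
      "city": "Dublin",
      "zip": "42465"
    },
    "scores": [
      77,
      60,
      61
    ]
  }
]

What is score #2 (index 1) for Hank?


Path: records[2].scores[1]
Value: 90

ANSWER: 90


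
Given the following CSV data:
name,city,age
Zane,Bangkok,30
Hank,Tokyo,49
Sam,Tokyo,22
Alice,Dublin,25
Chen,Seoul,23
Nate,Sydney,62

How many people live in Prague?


Scanning city column for 'Prague':
Total matches: 0

ANSWER: 0


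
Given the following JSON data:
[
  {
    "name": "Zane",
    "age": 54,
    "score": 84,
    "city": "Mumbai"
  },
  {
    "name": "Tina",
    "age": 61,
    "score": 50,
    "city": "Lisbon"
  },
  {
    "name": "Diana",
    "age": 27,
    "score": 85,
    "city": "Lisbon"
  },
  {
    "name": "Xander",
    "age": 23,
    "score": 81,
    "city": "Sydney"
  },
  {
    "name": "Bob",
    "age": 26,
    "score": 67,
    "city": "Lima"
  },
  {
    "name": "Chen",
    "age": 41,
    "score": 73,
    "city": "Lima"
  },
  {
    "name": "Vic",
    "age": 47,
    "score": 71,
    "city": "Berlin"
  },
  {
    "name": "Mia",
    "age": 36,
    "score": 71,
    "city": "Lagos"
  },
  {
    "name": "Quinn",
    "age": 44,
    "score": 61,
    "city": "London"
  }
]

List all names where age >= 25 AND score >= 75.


Checking both conditions:
  Zane (age=54, score=84) -> YES
  Tina (age=61, score=50) -> no
  Diana (age=27, score=85) -> YES
  Xander (age=23, score=81) -> no
  Bob (age=26, score=67) -> no
  Chen (age=41, score=73) -> no
  Vic (age=47, score=71) -> no
  Mia (age=36, score=71) -> no
  Quinn (age=44, score=61) -> no


ANSWER: Zane, Diana


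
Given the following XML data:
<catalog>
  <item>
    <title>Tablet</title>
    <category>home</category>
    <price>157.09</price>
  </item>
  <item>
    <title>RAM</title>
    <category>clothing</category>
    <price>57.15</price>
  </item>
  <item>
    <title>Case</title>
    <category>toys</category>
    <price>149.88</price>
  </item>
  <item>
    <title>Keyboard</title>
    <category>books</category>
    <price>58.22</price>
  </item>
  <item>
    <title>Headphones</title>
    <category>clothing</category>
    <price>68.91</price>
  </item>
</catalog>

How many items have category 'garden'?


Scanning <item> elements for <category>garden</category>:
Count: 0

ANSWER: 0


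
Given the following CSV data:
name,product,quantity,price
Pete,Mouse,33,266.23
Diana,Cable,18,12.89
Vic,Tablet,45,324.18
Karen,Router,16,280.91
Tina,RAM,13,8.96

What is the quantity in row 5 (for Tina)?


Row 5: Tina
Column 'quantity' = 13

ANSWER: 13


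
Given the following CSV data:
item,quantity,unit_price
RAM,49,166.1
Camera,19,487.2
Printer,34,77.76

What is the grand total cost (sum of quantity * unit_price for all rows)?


Computing row totals:
  RAM: 49 * 166.1 = 8138.9
  Camera: 19 * 487.2 = 9256.8
  Printer: 34 * 77.76 = 2643.84
Grand total = 8138.9 + 9256.8 + 2643.84 = 20039.54

ANSWER: 20039.54


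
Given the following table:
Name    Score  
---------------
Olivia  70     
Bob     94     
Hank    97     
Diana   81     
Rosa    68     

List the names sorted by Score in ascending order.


Sorting by Score (ascending):
  Rosa: 68
  Olivia: 70
  Diana: 81
  Bob: 94
  Hank: 97


ANSWER: Rosa, Olivia, Diana, Bob, Hank


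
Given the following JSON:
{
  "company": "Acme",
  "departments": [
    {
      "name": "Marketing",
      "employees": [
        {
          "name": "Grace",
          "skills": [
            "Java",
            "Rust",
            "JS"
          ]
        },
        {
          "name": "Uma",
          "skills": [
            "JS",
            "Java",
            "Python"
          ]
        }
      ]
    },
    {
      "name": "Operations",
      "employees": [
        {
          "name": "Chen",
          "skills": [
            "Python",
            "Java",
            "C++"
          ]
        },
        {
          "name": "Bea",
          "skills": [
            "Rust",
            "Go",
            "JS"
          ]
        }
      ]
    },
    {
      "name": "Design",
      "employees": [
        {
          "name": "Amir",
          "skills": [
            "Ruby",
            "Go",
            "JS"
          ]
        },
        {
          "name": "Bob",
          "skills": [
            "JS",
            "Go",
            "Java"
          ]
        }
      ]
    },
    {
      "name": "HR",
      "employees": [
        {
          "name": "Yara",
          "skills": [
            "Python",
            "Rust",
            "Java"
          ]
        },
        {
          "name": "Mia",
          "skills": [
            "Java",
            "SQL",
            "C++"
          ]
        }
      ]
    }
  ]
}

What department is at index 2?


Path: departments[2].name
Value: Design

ANSWER: Design


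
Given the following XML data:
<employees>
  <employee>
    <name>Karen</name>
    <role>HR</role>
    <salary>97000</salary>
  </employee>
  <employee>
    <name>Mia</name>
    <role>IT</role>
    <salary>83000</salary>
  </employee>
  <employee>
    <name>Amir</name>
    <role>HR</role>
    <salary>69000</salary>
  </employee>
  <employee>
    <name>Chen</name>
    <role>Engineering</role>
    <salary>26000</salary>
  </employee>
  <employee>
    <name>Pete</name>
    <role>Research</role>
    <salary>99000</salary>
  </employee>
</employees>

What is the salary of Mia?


Searching for <employee> with <name>Mia</name>
Found at position 2
<salary>83000</salary>

ANSWER: 83000


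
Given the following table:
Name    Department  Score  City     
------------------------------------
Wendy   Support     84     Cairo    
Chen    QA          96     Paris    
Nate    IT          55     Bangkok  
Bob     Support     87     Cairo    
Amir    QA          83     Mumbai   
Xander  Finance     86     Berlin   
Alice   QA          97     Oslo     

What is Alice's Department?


Row 7: Alice
Department = QA

ANSWER: QA


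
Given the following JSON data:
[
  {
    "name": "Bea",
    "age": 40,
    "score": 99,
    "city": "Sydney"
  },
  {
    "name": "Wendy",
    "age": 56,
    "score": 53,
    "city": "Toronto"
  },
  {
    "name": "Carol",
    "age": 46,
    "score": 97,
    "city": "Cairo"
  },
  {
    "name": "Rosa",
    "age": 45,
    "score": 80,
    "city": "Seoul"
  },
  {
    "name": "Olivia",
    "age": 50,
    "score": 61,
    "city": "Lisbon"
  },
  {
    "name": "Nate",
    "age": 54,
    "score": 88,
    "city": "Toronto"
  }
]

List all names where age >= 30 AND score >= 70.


Checking both conditions:
  Bea (age=40, score=99) -> YES
  Wendy (age=56, score=53) -> no
  Carol (age=46, score=97) -> YES
  Rosa (age=45, score=80) -> YES
  Olivia (age=50, score=61) -> no
  Nate (age=54, score=88) -> YES


ANSWER: Bea, Carol, Rosa, Nate


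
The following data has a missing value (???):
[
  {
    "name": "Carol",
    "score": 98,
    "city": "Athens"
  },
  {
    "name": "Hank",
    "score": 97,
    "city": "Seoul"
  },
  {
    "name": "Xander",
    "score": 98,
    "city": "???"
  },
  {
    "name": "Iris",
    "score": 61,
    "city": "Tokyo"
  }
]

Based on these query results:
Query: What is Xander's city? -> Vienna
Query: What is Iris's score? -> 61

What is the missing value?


The missing value is Xander's city
From query: Xander's city = Vienna

ANSWER: Vienna


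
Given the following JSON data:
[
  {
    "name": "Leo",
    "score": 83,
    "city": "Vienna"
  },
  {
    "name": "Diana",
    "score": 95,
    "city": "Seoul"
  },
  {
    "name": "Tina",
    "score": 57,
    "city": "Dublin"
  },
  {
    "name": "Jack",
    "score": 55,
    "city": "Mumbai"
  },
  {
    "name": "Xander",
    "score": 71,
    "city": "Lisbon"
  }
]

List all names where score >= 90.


Filtering records where score >= 90:
  Leo (score=83) -> no
  Diana (score=95) -> YES
  Tina (score=57) -> no
  Jack (score=55) -> no
  Xander (score=71) -> no


ANSWER: Diana


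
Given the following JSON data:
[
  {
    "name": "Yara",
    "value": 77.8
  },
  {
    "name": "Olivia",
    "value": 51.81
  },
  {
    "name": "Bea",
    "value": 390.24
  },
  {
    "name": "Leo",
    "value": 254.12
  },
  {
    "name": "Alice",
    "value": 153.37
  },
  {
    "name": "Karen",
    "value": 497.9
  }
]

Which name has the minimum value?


Comparing values:
  Yara: 77.8
  Olivia: 51.81
  Bea: 390.24
  Leo: 254.12
  Alice: 153.37
  Karen: 497.9
Minimum: Olivia (51.81)

ANSWER: Olivia


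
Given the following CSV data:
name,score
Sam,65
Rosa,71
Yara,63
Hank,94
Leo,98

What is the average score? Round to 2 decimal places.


Scores: 65, 71, 63, 94, 98
Sum = 391
Count = 5
Average = 391 / 5 = 78.20

ANSWER: 78.20


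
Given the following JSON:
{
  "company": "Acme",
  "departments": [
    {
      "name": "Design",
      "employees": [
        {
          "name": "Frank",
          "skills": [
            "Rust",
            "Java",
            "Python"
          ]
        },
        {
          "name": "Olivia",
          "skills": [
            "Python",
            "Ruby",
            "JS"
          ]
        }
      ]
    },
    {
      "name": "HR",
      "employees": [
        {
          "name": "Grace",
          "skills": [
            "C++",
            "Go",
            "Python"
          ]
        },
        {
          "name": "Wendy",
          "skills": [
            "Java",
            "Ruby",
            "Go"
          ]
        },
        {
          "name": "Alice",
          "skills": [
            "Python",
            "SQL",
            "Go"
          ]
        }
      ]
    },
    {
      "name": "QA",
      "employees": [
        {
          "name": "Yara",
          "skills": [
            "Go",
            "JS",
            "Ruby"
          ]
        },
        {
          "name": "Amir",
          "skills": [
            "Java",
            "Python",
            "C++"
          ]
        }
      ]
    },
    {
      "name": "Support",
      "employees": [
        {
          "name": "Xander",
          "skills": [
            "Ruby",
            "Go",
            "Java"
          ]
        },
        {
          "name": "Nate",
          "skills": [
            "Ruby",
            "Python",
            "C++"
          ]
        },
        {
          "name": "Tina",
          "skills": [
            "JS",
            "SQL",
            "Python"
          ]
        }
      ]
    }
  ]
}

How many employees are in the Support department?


Path: departments[3].employees
Count: 3

ANSWER: 3


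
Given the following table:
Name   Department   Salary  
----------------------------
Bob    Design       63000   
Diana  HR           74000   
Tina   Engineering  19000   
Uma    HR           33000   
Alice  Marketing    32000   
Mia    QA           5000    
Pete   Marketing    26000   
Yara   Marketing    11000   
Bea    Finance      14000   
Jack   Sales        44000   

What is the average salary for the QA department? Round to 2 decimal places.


QA department members:
  Mia: 5000
Sum = 5000
Count = 1
Average = 5000 / 1 = 5000.00

ANSWER: 5000.00


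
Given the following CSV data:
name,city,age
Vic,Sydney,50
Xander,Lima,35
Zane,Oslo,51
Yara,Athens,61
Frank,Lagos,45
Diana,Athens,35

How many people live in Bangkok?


Scanning city column for 'Bangkok':
Total matches: 0

ANSWER: 0


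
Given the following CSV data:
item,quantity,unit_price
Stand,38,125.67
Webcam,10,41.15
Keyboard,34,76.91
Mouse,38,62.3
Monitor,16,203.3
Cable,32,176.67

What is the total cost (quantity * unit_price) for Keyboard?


Row: Keyboard
quantity = 34
unit_price = 76.91
total = 34 * 76.91 = 2614.94

ANSWER: 2614.94
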